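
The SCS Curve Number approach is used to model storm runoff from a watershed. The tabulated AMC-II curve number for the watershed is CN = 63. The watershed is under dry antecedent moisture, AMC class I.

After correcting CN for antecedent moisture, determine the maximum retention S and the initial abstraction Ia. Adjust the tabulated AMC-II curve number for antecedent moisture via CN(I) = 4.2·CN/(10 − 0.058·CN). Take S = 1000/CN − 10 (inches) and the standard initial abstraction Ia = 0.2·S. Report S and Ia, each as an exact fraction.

Dry (AMC I): CN(I) = 4.2·63/(10 − 0.058·63) = (1323/5)/(3173/500) = 132300/3173 ≈ 41.696
Retention S: 1000/CN − 10 with CN=41.696 → S = 18500/1323 ≈ 13.983 in
Initial abstraction Ia = S/5 = (18500/1323)/5 = 3700/1323 ≈ 2.797 in

S = 18500/1323 in ≈ 13.983 in; Ia = 3700/1323 in ≈ 2.797 in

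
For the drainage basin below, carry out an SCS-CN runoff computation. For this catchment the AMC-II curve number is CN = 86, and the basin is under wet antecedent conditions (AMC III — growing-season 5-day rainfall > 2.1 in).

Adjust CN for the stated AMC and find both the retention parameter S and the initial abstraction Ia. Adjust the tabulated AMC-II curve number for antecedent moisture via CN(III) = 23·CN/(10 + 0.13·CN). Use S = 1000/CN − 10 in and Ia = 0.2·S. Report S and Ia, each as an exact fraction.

S = 700/989 in ≈ 0.708 in; Ia = 140/989 in ≈ 0.142 in

CN(III) from CN(II)=86: (23·86)/(10 + 0.13·86) = 98900/1059 ≈ 93.390
Retention S: 1000/CN − 10 with CN=93.390 → S = 700/989 ≈ 0.708 in
Ia = 0.2·(700/989) = 140/989 in ≈ 0.142 in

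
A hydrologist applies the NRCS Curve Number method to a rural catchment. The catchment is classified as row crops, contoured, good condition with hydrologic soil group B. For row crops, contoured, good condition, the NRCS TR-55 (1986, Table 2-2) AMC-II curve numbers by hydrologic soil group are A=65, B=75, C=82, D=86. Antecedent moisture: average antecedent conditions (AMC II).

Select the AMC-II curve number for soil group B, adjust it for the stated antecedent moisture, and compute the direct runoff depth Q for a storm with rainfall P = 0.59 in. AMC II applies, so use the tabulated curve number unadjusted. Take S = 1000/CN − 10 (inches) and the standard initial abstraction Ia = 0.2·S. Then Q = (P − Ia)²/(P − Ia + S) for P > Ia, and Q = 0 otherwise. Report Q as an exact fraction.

Q = 0 in ≈ 0.000 in

NRCS table: row crops, contoured, good condition, soil group B → CN(II) = 75
CN(II) = 75; AMC II needs no correction.
Retention S: 1000/CN − 10 with CN=75.000 → S = 10/3 ≈ 3.333 in
Ia = 0.2S: 0.2·3.333 = 0.667 in (exactly 2/3)
P = 0.590 ≤ Ia = 0.667 in: entire storm abstracted, Q = 0.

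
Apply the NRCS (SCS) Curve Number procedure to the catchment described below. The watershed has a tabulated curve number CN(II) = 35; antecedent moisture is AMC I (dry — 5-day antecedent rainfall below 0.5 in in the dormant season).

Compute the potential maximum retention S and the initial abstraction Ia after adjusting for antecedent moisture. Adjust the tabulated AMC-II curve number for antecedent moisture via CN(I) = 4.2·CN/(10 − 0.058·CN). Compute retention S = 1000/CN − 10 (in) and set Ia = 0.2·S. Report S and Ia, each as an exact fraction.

Adjust CN=35 to AMC I: 4.2·35/(10 − 0.058·35) → 147 ÷ (797/100) = 14700/797 ≈ 18.444
S = 1000/(14700/797) − 10 = 6500/147 in ≈ 44.218 in
Ia = 0.2·(6500/147) = 1300/147 in ≈ 8.844 in

S = 6500/147 in ≈ 44.218 in; Ia = 1300/147 in ≈ 8.844 in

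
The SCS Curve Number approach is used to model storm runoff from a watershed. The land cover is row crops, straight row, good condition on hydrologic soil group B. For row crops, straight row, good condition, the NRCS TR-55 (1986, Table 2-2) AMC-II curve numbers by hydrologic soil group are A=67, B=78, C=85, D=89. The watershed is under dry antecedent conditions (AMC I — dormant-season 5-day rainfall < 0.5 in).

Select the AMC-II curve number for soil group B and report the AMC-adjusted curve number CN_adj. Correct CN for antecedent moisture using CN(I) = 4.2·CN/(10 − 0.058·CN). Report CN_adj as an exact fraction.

CN_adj = 81900/1369 ≈ 59.825

NRCS table: row crops, straight row, good condition, soil group B → CN(II) = 78
Dry (AMC I): CN(I) = 4.2·78/(10 − 0.058·78) = (1638/5)/(1369/250) = 81900/1369 ≈ 59.825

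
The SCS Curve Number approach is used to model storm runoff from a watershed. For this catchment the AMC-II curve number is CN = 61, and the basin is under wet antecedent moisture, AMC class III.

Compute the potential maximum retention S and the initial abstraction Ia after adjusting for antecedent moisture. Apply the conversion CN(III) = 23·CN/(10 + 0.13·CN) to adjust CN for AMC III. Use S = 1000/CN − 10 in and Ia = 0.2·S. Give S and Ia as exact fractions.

CN(III) from CN(II)=61: (23·61)/(10 + 0.13·61) = 140300/1793 ≈ 78.249
Max retention: S = 1000/(140300/1793) − 10 = 3900/1403 in (≈ 2.780 in)
Ia = 0.2S: 0.2·2.780 = 0.556 in (exactly 780/1403)

S = 3900/1403 in ≈ 2.780 in; Ia = 780/1403 in ≈ 0.556 in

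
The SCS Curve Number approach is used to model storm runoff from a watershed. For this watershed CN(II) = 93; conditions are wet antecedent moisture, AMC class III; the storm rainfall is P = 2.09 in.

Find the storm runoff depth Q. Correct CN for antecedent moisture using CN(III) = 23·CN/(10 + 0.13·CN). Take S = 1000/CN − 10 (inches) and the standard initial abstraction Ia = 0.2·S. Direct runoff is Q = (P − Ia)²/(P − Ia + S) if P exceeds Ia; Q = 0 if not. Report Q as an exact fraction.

Adjust CN=93 to AMC III: 23·93/(10 + 0.13·93) → 2139 ÷ (2209/100) = 213900/2209 ≈ 96.831
Max retention: S = 1000/(213900/2209) − 10 = 700/2139 in (≈ 0.327 in)
Initial abstraction Ia = S/5 = (700/2139)/5 = 140/2139 ≈ 0.065 in
P − Ia = 2.090 − 0.065 = 433051/213900 ≈ 2.025 in (> 0, runoff occurs)
Q: (433051/213900)² ÷ (503051/213900) = 187533168601/107602608900 in (≈ 1.743 in)

Q = 187533168601/107602608900 in ≈ 1.743 in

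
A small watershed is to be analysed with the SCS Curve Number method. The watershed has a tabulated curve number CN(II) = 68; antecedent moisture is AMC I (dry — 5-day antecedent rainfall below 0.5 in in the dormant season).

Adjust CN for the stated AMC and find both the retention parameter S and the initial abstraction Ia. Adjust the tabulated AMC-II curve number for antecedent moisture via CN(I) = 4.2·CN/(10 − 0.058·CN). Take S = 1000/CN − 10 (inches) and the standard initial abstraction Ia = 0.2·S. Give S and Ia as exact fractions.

Adjust CN=68 to AMC I: 4.2·68/(10 − 0.058·68) → (1428/5) ÷ (757/125) = 35700/757 ≈ 47.160
S = 1000/(35700/757) − 10 = 4000/357 in ≈ 11.204 in
Initial abstraction Ia = S/5 = (4000/357)/5 = 800/357 ≈ 2.241 in

S = 4000/357 in ≈ 11.204 in; Ia = 800/357 in ≈ 2.241 in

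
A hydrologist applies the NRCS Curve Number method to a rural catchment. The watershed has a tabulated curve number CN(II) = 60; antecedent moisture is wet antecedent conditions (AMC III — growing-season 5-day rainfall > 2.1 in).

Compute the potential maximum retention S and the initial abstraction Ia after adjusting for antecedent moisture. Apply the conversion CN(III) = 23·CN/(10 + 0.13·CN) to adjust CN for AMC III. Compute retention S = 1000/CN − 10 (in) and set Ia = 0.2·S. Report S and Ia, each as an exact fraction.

Adjust CN=60 to AMC III: 23·60/(10 + 0.13·60) → 1380 ÷ (89/5) = 6900/89 ≈ 77.528
Retention S: 1000/CN − 10 with CN=77.528 → S = 200/69 ≈ 2.899 in
Ia = 0.2S: 0.2·2.899 = 0.580 in (exactly 40/69)

S = 200/69 in ≈ 2.899 in; Ia = 40/69 in ≈ 0.580 in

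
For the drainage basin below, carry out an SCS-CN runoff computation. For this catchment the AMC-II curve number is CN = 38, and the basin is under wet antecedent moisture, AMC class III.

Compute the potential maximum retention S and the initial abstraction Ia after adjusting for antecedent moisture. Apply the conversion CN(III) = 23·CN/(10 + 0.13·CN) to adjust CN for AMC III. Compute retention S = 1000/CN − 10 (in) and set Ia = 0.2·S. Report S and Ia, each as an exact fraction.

Adjust CN=38 to AMC III: 23·38/(10 + 0.13·38) → 874 ÷ (747/50) = 43700/747 ≈ 58.501
Retention S: 1000/CN − 10 with CN=58.501 → S = 3100/437 ≈ 7.094 in
Ia = 0.2S: 0.2·7.094 = 1.419 in (exactly 620/437)

S = 3100/437 in ≈ 7.094 in; Ia = 620/437 in ≈ 1.419 in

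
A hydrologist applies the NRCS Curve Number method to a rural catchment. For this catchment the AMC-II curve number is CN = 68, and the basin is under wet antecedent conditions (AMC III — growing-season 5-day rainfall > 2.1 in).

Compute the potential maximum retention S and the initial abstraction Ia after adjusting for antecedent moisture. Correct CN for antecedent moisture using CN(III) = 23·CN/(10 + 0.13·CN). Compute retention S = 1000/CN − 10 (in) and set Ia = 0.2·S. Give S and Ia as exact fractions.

Adjust CN=68 to AMC III: 23·68/(10 + 0.13·68) → 1564 ÷ (471/25) = 39100/471 ≈ 83.015
S = 1000/(39100/471) − 10 = 800/391 in ≈ 2.046 in
Initial abstraction Ia = S/5 = (800/391)/5 = 160/391 ≈ 0.409 in

S = 800/391 in ≈ 2.046 in; Ia = 160/391 in ≈ 0.409 in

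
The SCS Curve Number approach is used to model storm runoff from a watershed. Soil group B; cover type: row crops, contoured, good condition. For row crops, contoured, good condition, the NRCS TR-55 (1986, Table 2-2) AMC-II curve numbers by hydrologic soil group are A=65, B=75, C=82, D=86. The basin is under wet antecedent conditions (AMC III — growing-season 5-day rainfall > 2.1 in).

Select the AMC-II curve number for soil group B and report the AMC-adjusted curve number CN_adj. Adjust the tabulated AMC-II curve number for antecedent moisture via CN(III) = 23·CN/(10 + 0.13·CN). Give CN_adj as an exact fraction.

NRCS table: row crops, contoured, good condition, soil group B → CN(II) = 75
Wet (AMC III): CN(III) = 23·75/(10 + 0.13·75) = 1725/(79/4) = 6900/79 ≈ 87.342

CN_adj = 6900/79 ≈ 87.342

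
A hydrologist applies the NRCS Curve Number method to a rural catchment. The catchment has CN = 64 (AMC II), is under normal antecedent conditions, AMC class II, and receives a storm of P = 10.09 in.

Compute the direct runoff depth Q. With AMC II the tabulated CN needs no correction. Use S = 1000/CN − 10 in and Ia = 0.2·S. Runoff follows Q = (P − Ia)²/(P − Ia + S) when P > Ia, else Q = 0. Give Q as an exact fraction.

Q = 3214849/583600 in ≈ 5.509 in

AMC II — tabulated CN = 64 applies directly.
S = 1000/64 − 10 = 45/8 in ≈ 5.625 in
Ia = 0.2·(45/8) = 9/8 in ≈ 1.125 in
P − Ia = 10.090 − 1.125 = 1793/200 ≈ 8.965 in (> 0, runoff occurs)
Runoff Q = (P−Ia)²/(P−Ia+S) = (8.965)²/(8.965+5.625) = 3214849/583600 ≈ 5.509 in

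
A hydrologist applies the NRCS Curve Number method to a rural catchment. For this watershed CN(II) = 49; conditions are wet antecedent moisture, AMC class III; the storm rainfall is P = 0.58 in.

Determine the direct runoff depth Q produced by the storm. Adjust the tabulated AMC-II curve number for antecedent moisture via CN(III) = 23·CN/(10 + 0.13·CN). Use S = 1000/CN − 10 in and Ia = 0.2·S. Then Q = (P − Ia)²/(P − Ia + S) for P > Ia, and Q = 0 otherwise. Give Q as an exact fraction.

Adjust CN=49 to AMC III: 23·49/(10 + 0.13·49) → 1127 ÷ (1637/100) = 112700/1637 ≈ 68.845
S = 1000/(112700/1637) − 10 = 5100/1127 in ≈ 4.525 in
Ia = 0.2S: 0.2·4.525 = 0.905 in (exactly 1020/1127)
P = 0.580 ≤ Ia = 0.905 in: entire storm abstracted, Q = 0.

Q = 0 in ≈ 0.000 in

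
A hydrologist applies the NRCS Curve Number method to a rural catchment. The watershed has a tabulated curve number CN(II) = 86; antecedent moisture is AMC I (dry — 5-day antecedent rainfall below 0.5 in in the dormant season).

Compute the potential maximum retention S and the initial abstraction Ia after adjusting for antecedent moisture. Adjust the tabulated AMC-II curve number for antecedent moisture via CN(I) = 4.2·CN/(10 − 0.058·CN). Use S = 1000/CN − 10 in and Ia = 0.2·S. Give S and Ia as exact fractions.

Adjust CN=86 to AMC I: 4.2·86/(10 − 0.058·86) → (1806/5) ÷ (1253/250) = 12900/179 ≈ 72.067
Retention S: 1000/CN − 10 with CN=72.067 → S = 500/129 ≈ 3.876 in
Ia = 0.2S: 0.2·3.876 = 0.775 in (exactly 100/129)

S = 500/129 in ≈ 3.876 in; Ia = 100/129 in ≈ 0.775 in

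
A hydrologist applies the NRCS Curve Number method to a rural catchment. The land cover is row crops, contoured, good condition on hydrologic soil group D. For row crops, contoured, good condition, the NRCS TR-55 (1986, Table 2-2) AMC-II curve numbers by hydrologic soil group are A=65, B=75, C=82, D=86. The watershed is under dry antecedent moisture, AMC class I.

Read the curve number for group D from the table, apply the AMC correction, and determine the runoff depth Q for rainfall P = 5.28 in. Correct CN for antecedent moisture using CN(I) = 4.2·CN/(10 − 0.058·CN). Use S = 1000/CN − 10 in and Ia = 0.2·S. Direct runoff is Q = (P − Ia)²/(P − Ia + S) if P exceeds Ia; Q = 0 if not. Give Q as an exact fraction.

NRCS table: row crops, contoured, good condition, soil group D → CN(II) = 86
Adjust CN=86 to AMC I: 4.2·86/(10 − 0.058·86) → (1806/5) ÷ (1253/250) = 12900/179 ≈ 72.067
S = 1000/(12900/179) − 10 = 500/129 in ≈ 3.876 in
Ia = 0.2S: 0.2·3.876 = 0.775 in (exactly 100/129)
Excess rainfall: 5.280 − 0.775 = 4.505 in; P > Ia so Q > 0
Q = (14528/3225)²/((14528/3225) + 500/129) = (211062784/10400625)/(27028/3225) = 52765696/21791325 in ≈ 2.421 in

Q = 52765696/21791325 in ≈ 2.421 in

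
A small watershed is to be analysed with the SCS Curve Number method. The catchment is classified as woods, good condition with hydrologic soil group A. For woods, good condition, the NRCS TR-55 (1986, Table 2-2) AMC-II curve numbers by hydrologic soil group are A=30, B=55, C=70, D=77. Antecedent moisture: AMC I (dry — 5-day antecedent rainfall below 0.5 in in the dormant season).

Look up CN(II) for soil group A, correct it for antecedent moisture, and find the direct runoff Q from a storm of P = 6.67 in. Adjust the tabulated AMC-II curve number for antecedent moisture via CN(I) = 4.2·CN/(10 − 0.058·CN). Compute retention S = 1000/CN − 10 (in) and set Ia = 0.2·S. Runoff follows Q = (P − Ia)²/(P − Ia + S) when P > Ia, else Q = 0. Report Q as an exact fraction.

NRCS table: woods, good condition, soil group A → CN(II) = 30
CN(I) from CN(II)=30: (4.2·30)/(10 − 0.058·30) = 900/59 ≈ 15.254
Retention S: 1000/CN − 10 with CN=15.254 → S = 500/9 ≈ 55.556 in
Ia = 0.2·(500/9) = 100/9 in ≈ 11.111 in
P = 6.670 ≤ Ia = 11.111 in: entire storm abstracted, Q = 0.

Q = 0 in ≈ 0.000 in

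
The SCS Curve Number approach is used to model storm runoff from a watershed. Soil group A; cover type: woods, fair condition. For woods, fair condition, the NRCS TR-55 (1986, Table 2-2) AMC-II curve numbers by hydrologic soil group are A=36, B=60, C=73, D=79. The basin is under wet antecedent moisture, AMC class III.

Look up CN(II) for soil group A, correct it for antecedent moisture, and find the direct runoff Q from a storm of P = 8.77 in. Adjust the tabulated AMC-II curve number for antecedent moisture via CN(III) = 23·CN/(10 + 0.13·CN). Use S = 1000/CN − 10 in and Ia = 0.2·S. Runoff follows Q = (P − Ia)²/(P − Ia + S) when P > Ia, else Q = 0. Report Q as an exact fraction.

NRCS table: woods, fair condition, soil group A → CN(II) = 36
CN(III) from CN(II)=36: (23·36)/(10 + 0.13·36) = 20700/367 ≈ 56.403
Max retention: S = 1000/(20700/367) − 10 = 1600/207 in (≈ 7.729 in)
Ia = 0.2·(1600/207) = 320/207 in ≈ 1.546 in
Since P=8.770 > Ia=1.546: effective rainfall P−Ia = 149539/20700 in
Runoff Q = (P−Ia)²/(P−Ia+S) = (7.224)²/(7.224+7.729) = 22361912521/6407457300 ≈ 3.490 in

Q = 22361912521/6407457300 in ≈ 3.490 in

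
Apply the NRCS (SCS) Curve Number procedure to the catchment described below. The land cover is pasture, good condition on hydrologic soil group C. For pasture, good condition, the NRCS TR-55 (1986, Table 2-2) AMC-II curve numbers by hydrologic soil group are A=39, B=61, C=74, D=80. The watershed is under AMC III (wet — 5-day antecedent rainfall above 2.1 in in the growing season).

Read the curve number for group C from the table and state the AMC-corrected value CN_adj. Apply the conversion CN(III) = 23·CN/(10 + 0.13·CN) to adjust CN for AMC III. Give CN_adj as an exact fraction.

NRCS table: pasture, good condition, soil group C → CN(II) = 74
Adjust CN=74 to AMC III: 23·74/(10 + 0.13·74) → 1702 ÷ (981/50) = 85100/981 ≈ 86.748

CN_adj = 85100/981 ≈ 86.748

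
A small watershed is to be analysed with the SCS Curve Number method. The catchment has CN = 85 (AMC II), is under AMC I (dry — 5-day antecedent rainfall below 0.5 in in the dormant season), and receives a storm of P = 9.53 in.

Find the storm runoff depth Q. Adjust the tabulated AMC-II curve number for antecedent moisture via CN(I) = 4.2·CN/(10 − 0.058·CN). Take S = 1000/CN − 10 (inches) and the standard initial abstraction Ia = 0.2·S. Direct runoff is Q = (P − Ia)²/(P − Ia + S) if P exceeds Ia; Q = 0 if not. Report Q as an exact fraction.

Q = 10693007649/1825543300 in ≈ 5.857 in

Adjust CN=85 to AMC I: 4.2·85/(10 − 0.058·85) → 357 ÷ (507/100) = 11900/169 ≈ 70.414
Max retention: S = 1000/(11900/169) − 10 = 500/119 in (≈ 4.202 in)
Ia = 0.2·(500/119) = 100/119 in ≈ 0.840 in
Since P=9.530 > Ia=0.840: effective rainfall P−Ia = 103407/11900 in
Q = (103407/11900)²/((103407/11900) + 500/119) = (10693007649/141610000)/(153407/11900) = 10693007649/1825543300 in ≈ 5.857 in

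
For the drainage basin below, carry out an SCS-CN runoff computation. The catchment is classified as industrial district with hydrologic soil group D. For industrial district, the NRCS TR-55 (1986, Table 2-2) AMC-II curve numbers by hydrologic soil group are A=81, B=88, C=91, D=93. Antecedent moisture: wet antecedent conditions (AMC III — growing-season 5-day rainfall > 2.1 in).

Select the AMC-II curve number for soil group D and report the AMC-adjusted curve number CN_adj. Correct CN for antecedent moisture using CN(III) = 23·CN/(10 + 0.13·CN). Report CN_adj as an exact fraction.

NRCS table: industrial district, soil group D → CN(II) = 93
Wet (AMC III): CN(III) = 23·93/(10 + 0.13·93) = 2139/(2209/100) = 213900/2209 ≈ 96.831

CN_adj = 213900/2209 ≈ 96.831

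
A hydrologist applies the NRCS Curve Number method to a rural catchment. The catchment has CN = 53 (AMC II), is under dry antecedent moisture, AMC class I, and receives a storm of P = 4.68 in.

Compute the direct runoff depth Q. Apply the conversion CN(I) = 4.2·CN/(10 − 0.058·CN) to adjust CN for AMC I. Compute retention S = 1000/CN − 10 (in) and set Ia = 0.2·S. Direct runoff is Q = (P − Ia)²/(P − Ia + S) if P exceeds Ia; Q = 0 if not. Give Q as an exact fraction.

Q = 161823841/16701149325 in ≈ 0.010 in

Adjust CN=53 to AMC I: 4.2·53/(10 − 0.058·53) → (1113/5) ÷ (3463/500) = 111300/3463 ≈ 32.140
S = 1000/(111300/3463) − 10 = 23500/1113 in ≈ 21.114 in
Initial abstraction Ia = S/5 = (23500/1113)/5 = 4700/1113 ≈ 4.223 in
Excess rainfall: 4.680 − 4.223 = 0.457 in; P > Ia so Q > 0
Q = (12721/27825)²/((12721/27825) + 23500/1113) = (161823841/774230625)/(600221/27825) = 161823841/16701149325 in ≈ 0.010 in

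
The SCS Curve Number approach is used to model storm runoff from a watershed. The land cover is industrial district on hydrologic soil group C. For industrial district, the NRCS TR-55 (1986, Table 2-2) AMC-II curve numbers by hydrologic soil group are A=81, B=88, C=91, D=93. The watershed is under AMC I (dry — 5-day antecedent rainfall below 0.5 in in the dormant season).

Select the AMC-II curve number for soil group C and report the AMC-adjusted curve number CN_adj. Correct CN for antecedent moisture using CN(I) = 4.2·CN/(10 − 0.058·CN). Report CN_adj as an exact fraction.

CN_adj = 63700/787 ≈ 80.940

NRCS table: industrial district, soil group C → CN(II) = 91
Dry (AMC I): CN(I) = 4.2·91/(10 − 0.058·91) = (1911/5)/(2361/500) = 63700/787 ≈ 80.940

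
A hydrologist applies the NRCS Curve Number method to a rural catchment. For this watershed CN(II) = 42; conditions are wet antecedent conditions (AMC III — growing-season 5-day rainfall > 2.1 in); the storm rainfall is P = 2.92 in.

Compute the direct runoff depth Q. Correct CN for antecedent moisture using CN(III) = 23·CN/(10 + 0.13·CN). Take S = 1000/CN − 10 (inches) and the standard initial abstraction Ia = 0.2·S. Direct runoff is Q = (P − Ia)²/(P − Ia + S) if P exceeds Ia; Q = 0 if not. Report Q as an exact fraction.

Q = 430936081/1126102425 in ≈ 0.383 in

CN(III) from CN(II)=42: (23·42)/(10 + 0.13·42) = 48300/773 ≈ 62.484
Max retention: S = 1000/(48300/773) − 10 = 2900/483 in (≈ 6.004 in)
Initial abstraction Ia = S/5 = (2900/483)/5 = 580/483 ≈ 1.201 in
Since P=2.920 > Ia=1.201: effective rainfall P−Ia = 20759/12075 in
Q: (20759/12075)² ÷ (93259/12075) = 430936081/1126102425 in (≈ 0.383 in)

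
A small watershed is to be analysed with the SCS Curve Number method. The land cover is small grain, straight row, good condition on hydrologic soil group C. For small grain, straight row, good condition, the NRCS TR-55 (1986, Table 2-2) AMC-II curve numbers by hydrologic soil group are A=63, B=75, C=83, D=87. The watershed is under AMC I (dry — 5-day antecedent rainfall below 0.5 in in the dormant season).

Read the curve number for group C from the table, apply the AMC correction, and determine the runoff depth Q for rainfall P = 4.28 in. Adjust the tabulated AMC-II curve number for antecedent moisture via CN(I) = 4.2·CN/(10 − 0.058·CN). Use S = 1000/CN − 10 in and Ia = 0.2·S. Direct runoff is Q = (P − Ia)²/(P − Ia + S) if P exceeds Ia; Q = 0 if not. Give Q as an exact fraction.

Q = 20736288001/15534531075 in ≈ 1.335 in

NRCS table: small grain, straight row, good condition, soil group C → CN(II) = 83
CN(I) from CN(II)=83: (4.2·83)/(10 − 0.058·83) = 174300/2593 ≈ 67.219
Max retention: S = 1000/(174300/2593) − 10 = 8500/1743 in (≈ 4.877 in)
Ia = 0.2·(8500/1743) = 1700/1743 in ≈ 0.975 in
Excess rainfall: 4.280 − 0.975 = 3.305 in; P > Ia so Q > 0
Q: (144001/43575)² ÷ (356501/43575) = 20736288001/15534531075 in (≈ 1.335 in)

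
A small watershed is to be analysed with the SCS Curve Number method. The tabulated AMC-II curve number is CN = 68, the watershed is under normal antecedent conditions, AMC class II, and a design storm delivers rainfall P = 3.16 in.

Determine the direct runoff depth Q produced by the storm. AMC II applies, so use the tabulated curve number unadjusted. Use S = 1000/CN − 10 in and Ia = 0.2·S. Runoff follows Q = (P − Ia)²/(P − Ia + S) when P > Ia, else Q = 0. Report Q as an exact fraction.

Q = 889249/1250775 in ≈ 0.711 in

CN(II) = 68; AMC II needs no correction.
S = 1000/68 − 10 = 80/17 in ≈ 4.706 in
Ia = 0.2S: 0.2·4.706 = 0.941 in (exactly 16/17)
P − Ia = 3.160 − 0.941 = 943/425 ≈ 2.219 in (> 0, runoff occurs)
Runoff Q = (P−Ia)²/(P−Ia+S) = (2.219)²/(2.219+4.706) = 889249/1250775 ≈ 0.711 in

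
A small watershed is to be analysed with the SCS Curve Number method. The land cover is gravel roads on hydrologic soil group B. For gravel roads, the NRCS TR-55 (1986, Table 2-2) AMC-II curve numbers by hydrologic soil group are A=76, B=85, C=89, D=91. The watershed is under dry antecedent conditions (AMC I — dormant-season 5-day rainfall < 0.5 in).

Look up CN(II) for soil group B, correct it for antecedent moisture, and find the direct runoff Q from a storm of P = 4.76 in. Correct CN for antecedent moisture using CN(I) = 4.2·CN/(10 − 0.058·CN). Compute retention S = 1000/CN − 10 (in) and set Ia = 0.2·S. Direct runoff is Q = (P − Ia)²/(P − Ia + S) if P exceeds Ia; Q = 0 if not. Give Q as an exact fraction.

Q = 135978921/71878975 in ≈ 1.892 in

NRCS table: gravel roads, soil group B → CN(II) = 85
Dry (AMC I): CN(I) = 4.2·85/(10 − 0.058·85) = 357/(507/100) = 11900/169 ≈ 70.414
Retention S: 1000/CN − 10 with CN=70.414 → S = 500/119 ≈ 4.202 in
Ia = 0.2S: 0.2·4.202 = 0.840 in (exactly 100/119)
Excess rainfall: 4.760 − 0.840 = 3.920 in; P > Ia so Q > 0
Runoff Q = (P−Ia)²/(P−Ia+S) = (3.920)²/(3.920+4.202) = 135978921/71878975 ≈ 1.892 in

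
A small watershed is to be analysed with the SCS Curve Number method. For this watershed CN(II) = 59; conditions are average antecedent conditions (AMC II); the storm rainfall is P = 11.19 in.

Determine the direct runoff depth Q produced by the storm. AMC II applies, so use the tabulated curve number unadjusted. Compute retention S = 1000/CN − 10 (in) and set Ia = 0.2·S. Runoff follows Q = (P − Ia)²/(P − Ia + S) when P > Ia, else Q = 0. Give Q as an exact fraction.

Q = 3343268041/583043900 in ≈ 5.734 in

Average conditions: CN = 59 (no AMC adjustment).
S = 1000/59 − 10 = 410/59 in ≈ 6.949 in
Ia = 0.2·(410/59) = 82/59 in ≈ 1.390 in
Excess rainfall: 11.190 − 1.390 = 9.800 in; P > Ia so Q > 0
Q: (57821/5900)² ÷ (98821/5900) = 3343268041/583043900 in (≈ 5.734 in)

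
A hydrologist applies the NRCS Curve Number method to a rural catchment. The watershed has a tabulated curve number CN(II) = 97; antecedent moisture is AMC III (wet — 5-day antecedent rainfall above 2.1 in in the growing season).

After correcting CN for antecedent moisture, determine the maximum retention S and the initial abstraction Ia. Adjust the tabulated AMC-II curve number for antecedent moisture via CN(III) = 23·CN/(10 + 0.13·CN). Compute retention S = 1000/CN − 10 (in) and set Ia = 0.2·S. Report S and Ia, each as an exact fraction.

S = 300/2231 in ≈ 0.134 in; Ia = 60/2231 in ≈ 0.027 in

CN(III) from CN(II)=97: (23·97)/(10 + 0.13·97) = 223100/2261 ≈ 98.673
S = 1000/(223100/2261) − 10 = 300/2231 in ≈ 0.134 in
Initial abstraction Ia = S/5 = (300/2231)/5 = 60/2231 ≈ 0.027 in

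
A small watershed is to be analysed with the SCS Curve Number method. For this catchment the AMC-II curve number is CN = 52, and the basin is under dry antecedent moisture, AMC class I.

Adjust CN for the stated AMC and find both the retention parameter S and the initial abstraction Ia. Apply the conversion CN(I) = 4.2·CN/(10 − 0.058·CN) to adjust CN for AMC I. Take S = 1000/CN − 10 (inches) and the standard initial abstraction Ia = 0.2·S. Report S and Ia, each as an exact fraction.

S = 2000/91 in ≈ 21.978 in; Ia = 400/91 in ≈ 4.396 in

Adjust CN=52 to AMC I: 4.2·52/(10 − 0.058·52) → (1092/5) ÷ (873/125) = 9100/291 ≈ 31.271
S = 1000/(9100/291) − 10 = 2000/91 in ≈ 21.978 in
Ia = 0.2S: 0.2·21.978 = 4.396 in (exactly 400/91)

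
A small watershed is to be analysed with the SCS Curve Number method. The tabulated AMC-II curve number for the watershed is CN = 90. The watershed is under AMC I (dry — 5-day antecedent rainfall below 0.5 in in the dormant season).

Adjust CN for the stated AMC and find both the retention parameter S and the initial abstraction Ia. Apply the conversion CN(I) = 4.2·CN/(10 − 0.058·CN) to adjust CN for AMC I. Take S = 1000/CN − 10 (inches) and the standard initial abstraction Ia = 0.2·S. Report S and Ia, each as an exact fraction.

Dry (AMC I): CN(I) = 4.2·90/(10 − 0.058·90) = 378/(239/50) = 18900/239 ≈ 79.079
Max retention: S = 1000/(18900/239) − 10 = 500/189 in (≈ 2.646 in)
Initial abstraction Ia = S/5 = (500/189)/5 = 100/189 ≈ 0.529 in

S = 500/189 in ≈ 2.646 in; Ia = 100/189 in ≈ 0.529 in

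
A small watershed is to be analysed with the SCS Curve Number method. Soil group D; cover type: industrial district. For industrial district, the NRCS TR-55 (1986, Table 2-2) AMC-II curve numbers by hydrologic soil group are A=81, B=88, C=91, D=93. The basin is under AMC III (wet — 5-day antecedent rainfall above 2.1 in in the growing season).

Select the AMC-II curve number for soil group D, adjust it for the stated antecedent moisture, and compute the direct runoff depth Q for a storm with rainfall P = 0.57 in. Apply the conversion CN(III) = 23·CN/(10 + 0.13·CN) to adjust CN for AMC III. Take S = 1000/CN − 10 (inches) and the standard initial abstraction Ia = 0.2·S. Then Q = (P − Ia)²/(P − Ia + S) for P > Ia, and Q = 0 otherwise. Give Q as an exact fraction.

Q = 11647373929/38057729700 in ≈ 0.306 in

NRCS table: industrial district, soil group D → CN(II) = 93
Adjust CN=93 to AMC III: 23·93/(10 + 0.13·93) → 2139 ÷ (2209/100) = 213900/2209 ≈ 96.831
Max retention: S = 1000/(213900/2209) − 10 = 700/2139 in (≈ 0.327 in)
Initial abstraction Ia = S/5 = (700/2139)/5 = 140/2139 ≈ 0.065 in
Excess rainfall: 0.570 − 0.065 = 0.505 in; P > Ia so Q > 0
Q = (107923/213900)²/((107923/213900) + 700/2139) = (11647373929/45753210000)/(177923/213900) = 11647373929/38057729700 in ≈ 0.306 in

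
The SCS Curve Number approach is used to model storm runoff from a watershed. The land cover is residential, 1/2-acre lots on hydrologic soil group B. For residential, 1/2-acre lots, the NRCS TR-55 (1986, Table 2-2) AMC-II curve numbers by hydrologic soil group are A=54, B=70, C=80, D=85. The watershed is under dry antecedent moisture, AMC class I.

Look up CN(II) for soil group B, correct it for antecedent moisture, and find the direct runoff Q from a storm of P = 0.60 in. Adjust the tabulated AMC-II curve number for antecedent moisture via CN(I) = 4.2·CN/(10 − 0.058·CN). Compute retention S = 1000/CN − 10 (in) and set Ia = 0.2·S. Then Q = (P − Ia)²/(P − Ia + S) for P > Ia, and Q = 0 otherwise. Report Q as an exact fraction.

NRCS table: residential, 1/2-acre lots, soil group B → CN(II) = 70
Dry (AMC I): CN(I) = 4.2·70/(10 − 0.058·70) = 294/(297/50) = 4900/99 ≈ 49.495
S = 1000/(4900/99) − 10 = 500/49 in ≈ 10.204 in
Ia = 0.2·(500/49) = 100/49 in ≈ 2.041 in
P = 0.600 ≤ Ia = 2.041 in: entire storm abstracted, Q = 0.

Q = 0 in ≈ 0.000 in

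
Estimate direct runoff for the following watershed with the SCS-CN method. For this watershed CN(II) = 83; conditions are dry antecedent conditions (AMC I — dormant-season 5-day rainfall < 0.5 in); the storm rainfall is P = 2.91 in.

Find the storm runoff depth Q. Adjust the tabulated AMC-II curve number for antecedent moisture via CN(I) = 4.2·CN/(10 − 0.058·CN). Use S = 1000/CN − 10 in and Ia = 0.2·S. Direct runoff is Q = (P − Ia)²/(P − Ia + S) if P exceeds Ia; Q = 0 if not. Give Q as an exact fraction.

CN(I) from CN(II)=83: (4.2·83)/(10 − 0.058·83) = 174300/2593 ≈ 67.219
Retention S: 1000/CN − 10 with CN=67.219 → S = 8500/1743 ≈ 4.877 in
Ia = 0.2S: 0.2·4.877 = 0.975 in (exactly 1700/1743)
Excess rainfall: 2.910 − 0.975 = 1.935 in; P > Ia so Q > 0
Q = (337213/174300)²/((337213/174300) + 8500/1743) = (113712607369/30380490000)/(1187213/174300) = 113712607369/206931225900 in ≈ 0.550 in

Q = 113712607369/206931225900 in ≈ 0.550 in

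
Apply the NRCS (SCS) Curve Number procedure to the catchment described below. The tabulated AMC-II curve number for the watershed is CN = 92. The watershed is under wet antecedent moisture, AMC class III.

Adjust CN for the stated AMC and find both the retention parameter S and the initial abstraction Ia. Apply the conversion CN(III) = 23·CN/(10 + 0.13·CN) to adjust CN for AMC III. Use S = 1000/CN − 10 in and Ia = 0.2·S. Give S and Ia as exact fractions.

S = 200/529 in ≈ 0.378 in; Ia = 40/529 in ≈ 0.076 in

Adjust CN=92 to AMC III: 23·92/(10 + 0.13·92) → 2116 ÷ (549/25) = 52900/549 ≈ 96.357
S = 1000/(52900/549) − 10 = 200/529 in ≈ 0.378 in
Ia = 0.2S: 0.2·0.378 = 0.076 in (exactly 40/529)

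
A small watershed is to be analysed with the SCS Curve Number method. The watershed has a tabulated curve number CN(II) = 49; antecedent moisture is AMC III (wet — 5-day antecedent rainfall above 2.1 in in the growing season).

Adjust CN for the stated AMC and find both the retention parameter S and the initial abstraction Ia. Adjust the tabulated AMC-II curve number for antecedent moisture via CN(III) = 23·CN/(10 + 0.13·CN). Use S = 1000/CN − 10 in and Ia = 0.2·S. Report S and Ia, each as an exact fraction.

S = 5100/1127 in ≈ 4.525 in; Ia = 1020/1127 in ≈ 0.905 in

Adjust CN=49 to AMC III: 23·49/(10 + 0.13·49) → 1127 ÷ (1637/100) = 112700/1637 ≈ 68.845
Max retention: S = 1000/(112700/1637) − 10 = 5100/1127 in (≈ 4.525 in)
Ia = 0.2·(5100/1127) = 1020/1127 in ≈ 0.905 in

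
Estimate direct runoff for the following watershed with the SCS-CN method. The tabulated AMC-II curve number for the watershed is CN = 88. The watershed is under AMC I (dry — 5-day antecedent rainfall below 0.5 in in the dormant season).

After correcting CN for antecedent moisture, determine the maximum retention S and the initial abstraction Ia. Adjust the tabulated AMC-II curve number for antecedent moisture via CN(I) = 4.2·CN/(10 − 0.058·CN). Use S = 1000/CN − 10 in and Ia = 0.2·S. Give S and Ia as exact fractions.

Dry (AMC I): CN(I) = 4.2·88/(10 − 0.058·88) = (1848/5)/(612/125) = 3850/51 ≈ 75.490
S = 1000/(3850/51) − 10 = 250/77 in ≈ 3.247 in
Ia = 0.2S: 0.2·3.247 = 0.649 in (exactly 50/77)

S = 250/77 in ≈ 3.247 in; Ia = 50/77 in ≈ 0.649 in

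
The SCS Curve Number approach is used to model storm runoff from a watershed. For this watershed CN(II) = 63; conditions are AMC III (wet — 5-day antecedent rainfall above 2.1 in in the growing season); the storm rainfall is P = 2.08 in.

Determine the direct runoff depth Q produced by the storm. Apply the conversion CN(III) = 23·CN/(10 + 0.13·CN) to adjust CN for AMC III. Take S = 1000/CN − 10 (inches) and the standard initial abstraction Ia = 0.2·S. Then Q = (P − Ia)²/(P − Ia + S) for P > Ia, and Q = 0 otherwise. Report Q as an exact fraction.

Q = 807923776/1352532825 in ≈ 0.597 in

Adjust CN=63 to AMC III: 23·63/(10 + 0.13·63) → 1449 ÷ (1819/100) = 144900/1819 ≈ 79.659
Max retention: S = 1000/(144900/1819) − 10 = 3700/1449 in (≈ 2.553 in)
Ia = 0.2·(3700/1449) = 740/1449 in ≈ 0.511 in
Excess rainfall: 2.080 − 0.511 = 1.569 in; P > Ia so Q > 0
Runoff Q = (P−Ia)²/(P−Ia+S) = (1.569)²/(1.569+2.553) = 807923776/1352532825 ≈ 0.597 in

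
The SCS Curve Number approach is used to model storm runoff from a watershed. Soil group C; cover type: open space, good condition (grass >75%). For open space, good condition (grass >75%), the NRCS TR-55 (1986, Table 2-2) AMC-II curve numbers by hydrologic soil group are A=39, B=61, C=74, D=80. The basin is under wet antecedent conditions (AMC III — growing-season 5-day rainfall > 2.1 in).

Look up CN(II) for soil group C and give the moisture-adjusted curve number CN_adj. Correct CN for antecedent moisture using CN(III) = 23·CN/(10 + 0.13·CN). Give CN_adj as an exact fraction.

CN_adj = 85100/981 ≈ 86.748

NRCS table: open space, good condition (grass >75%), soil group C → CN(II) = 74
Wet (AMC III): CN(III) = 23·74/(10 + 0.13·74) = 1702/(981/50) = 85100/981 ≈ 86.748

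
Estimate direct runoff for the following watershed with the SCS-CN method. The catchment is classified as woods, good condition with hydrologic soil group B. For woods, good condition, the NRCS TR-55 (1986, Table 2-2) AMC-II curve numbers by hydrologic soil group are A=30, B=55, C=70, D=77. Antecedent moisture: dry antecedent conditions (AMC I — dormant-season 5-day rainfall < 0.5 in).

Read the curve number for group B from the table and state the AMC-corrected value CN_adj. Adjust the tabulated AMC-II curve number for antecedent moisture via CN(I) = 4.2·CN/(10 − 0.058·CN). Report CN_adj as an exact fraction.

NRCS table: woods, good condition, soil group B → CN(II) = 55
CN(I) from CN(II)=55: (4.2·55)/(10 − 0.058·55) = 7700/227 ≈ 33.921

CN_adj = 7700/227 ≈ 33.921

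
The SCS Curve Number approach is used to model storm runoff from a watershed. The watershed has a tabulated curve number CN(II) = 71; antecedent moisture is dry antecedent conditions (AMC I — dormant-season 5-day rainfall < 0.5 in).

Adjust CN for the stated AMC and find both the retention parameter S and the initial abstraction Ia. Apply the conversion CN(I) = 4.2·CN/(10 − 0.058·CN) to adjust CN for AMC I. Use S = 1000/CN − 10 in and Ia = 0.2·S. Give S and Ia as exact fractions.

S = 14500/1491 in ≈ 9.725 in; Ia = 2900/1491 in ≈ 1.945 in

CN(I) from CN(II)=71: (4.2·71)/(10 − 0.058·71) = 149100/2941 ≈ 50.697
Max retention: S = 1000/(149100/2941) − 10 = 14500/1491 in (≈ 9.725 in)
Ia = 0.2·(14500/1491) = 2900/1491 in ≈ 1.945 in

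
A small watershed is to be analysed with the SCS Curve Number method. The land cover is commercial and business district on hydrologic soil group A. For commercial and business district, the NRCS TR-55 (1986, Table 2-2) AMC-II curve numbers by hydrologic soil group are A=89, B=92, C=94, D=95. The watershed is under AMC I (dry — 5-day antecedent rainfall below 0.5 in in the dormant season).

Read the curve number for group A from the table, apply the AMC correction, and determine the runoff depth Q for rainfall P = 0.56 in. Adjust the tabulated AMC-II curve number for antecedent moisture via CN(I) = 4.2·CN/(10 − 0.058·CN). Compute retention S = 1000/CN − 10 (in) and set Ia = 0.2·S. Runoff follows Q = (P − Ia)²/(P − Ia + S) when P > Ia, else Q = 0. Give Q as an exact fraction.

NRCS table: commercial and business district, soil group A → CN(II) = 89
CN(I) from CN(II)=89: (4.2·89)/(10 − 0.058·89) = 186900/2419 ≈ 77.263
S = 1000/(186900/2419) − 10 = 5500/1869 in ≈ 2.943 in
Ia = 0.2·(5500/1869) = 1100/1869 in ≈ 0.589 in
P = 0.560 ≤ Ia = 0.589 in: entire storm abstracted, Q = 0.

Q = 0 in ≈ 0.000 in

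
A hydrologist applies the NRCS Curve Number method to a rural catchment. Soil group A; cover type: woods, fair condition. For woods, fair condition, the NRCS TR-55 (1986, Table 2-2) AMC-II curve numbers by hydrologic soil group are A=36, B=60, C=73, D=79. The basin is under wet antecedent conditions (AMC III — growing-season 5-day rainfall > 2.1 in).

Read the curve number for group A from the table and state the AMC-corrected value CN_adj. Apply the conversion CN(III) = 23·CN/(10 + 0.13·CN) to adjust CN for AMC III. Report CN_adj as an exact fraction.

CN_adj = 20700/367 ≈ 56.403

NRCS table: woods, fair condition, soil group A → CN(II) = 36
Wet (AMC III): CN(III) = 23·36/(10 + 0.13·36) = 828/(367/25) = 20700/367 ≈ 56.403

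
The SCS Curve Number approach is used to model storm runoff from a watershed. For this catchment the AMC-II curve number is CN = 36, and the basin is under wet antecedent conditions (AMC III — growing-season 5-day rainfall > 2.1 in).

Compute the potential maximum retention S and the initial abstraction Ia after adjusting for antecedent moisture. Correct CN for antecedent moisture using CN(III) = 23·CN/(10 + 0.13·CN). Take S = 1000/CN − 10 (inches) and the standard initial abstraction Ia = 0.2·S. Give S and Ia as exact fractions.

Adjust CN=36 to AMC III: 23·36/(10 + 0.13·36) → 828 ÷ (367/25) = 20700/367 ≈ 56.403
Retention S: 1000/CN − 10 with CN=56.403 → S = 1600/207 ≈ 7.729 in
Initial abstraction Ia = S/5 = (1600/207)/5 = 320/207 ≈ 1.546 in

S = 1600/207 in ≈ 7.729 in; Ia = 320/207 in ≈ 1.546 in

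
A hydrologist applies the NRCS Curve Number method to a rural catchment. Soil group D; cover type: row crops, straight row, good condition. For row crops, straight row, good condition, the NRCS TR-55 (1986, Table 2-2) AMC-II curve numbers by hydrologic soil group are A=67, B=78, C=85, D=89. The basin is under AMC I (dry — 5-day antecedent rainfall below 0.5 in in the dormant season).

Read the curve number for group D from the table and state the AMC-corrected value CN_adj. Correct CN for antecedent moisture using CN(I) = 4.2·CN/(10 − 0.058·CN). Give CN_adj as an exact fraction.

NRCS table: row crops, straight row, good condition, soil group D → CN(II) = 89
Dry (AMC I): CN(I) = 4.2·89/(10 − 0.058·89) = (1869/5)/(2419/500) = 186900/2419 ≈ 77.263

CN_adj = 186900/2419 ≈ 77.263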